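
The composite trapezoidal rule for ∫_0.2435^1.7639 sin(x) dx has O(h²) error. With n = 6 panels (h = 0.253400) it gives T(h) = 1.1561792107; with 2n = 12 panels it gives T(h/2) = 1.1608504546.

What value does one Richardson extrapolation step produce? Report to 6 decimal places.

1.162408

Error is O(h^2); halving h shrinks it by 2^2 = 4.
4 × 1.1608504546 = 4.6434018184; 4.6434018184 − 1.1561792107 = 3.4872226077
(4 × 1.1608504546 − 1.1561792107)/(4 − 1) = 1.1624075359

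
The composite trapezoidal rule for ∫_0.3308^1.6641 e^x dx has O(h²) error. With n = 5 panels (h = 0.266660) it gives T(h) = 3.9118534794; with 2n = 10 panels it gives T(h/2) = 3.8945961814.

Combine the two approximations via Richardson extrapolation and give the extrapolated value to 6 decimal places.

Method order is 2; weight 2^2 = 4.
Numerator 4 × A(h/2) − A(h) = 4 × 3.8945961814 − 3.9118534794 = 11.6665312462
11.6665312462 ÷ 3 = 3.8888437487
Correction |R − A(h/2)| = 5.752e-03; gap |A(h/2) − A(h)| = 1.726e-02.

3.888844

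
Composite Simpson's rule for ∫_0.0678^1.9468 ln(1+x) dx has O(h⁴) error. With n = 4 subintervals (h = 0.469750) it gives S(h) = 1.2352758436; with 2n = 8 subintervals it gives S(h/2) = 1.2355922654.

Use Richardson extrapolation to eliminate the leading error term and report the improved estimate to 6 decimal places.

1.235613

r = 4: numerator weight 16, denominator 15.
Weighted: 19.7694762464 − 1.2352758436 = 18.5342004028
18.5342004028 ÷ 15 = 1.2356133602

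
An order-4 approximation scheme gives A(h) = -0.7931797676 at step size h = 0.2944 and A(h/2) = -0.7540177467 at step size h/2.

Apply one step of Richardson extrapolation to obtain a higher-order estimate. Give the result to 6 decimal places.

r = 4, so 2^r = 16.
Difference of the inputs: -0.7540177467 − (-0.7931797676) = 0.0391620209
Correction (A(h/2) − A(h))/(16 − 1) = 0.0391620209/15 = 0.0026108014
R = A(h/2) + (A(h/2) − A(h))/15 = -0.7540177467 + 0.0026108014 = -0.7514069453

-0.751407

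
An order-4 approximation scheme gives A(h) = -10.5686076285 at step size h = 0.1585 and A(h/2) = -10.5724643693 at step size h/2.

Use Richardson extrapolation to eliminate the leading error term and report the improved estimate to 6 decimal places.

Method order is 4; weight 2^4 = 16.
Top: 16(-10.5724643693) − (-10.5686076285) = -158.5908222803
(-158.5908222803) ÷ 15 = -10.5727214854

-10.572721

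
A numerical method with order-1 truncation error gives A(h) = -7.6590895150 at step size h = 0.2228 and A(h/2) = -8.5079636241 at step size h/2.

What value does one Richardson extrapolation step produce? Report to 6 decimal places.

Error is O(h^1); halving h shrinks it by 2^1 = 2.
A(h/2) − A(h) = -8.5079636241 − (-7.6590895150) = -0.8488741091
Divide by 2^1 − 1 = 1: (-0.8488741091)/1 = -0.8488741091
R = -8.5079636241 − 0.8488741091 = -9.3568377332

-9.356838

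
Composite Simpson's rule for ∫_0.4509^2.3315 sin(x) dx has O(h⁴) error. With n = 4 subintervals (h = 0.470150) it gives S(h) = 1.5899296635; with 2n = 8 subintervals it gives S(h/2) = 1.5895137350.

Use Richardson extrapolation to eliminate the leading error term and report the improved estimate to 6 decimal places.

Method order is 4; weight 2^4 = 16.
16 × 1.5895137350 − 1.5899296635 = 23.8422900965
Denominator 16 − 1 = 15.
Result: 1.5894860064

1.589486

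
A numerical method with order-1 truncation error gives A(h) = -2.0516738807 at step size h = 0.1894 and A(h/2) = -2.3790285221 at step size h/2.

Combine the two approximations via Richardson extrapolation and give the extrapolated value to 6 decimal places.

-2.706383

The method has order 1: 2^1 = 2.
Difference of the inputs: -2.3790285221 − (-2.0516738807) = -0.3273546414
Divide by 2^1 − 1 = 1: (-0.3273546414)/1 = -0.3273546414
R = -2.3790285221 − 0.3273546414 = -2.7063831635
Gap between inputs: 3.274e-01; correction applied: −0.3273546414.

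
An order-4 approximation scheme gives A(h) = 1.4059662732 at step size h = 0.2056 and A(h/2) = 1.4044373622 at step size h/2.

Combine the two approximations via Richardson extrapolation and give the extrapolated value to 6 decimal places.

The method has order 4: 2^4 = 16.
Numerator 16·A(h/2) − A(h) = 16·1.4044373622 − 1.4059662732 = 21.0650315220
Denominator 16 − 1 = 15.
21.0650315220 ÷ 15 = 1.4043354348

1.404335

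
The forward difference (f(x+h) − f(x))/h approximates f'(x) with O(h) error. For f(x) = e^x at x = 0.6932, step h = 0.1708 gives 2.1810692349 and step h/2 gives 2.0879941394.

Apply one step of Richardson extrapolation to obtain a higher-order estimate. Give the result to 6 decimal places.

With r = 1 the leading error scales as h^1, so the weight is 2^1 = 2.
Top: 2(2.0879941394) − (2.1810692349) = 1.9949190439
Divide by 2^1 − 1 = 1.
R = 1.9949190439/1 = 1.9949190439
Gap between inputs: 9.308e-02; correction applied: −0.0930750955.

1.994919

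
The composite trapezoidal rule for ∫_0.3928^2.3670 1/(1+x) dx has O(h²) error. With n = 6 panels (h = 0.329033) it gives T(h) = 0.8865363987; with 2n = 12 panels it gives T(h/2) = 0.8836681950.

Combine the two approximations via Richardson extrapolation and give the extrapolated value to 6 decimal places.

Leading term ∝ h^2; use weight 4 = 2^2.
Numerator 4·A(h/2) − A(h) = 4·0.8836681950 − 0.8865363987 = 2.6481363813
Extrapolated: 2.6481363813 / 3 = 0.8827121271
Gap between inputs: 2.868e-03; correction applied: −0.0009560679.

0.882712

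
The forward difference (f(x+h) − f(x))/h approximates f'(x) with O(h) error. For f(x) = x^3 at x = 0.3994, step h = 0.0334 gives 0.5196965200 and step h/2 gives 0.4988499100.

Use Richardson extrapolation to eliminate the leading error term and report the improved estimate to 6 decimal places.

0.478003

With r = 1 the leading error scales as h^1, so the weight is 2^1 = 2.
Numerator 2 × A(h/2) − A(h) = 2 × 0.4988499100 − 0.5196965200 = 0.4780033000
Denominator 2 − 1 = 1.
(2 × 0.4988499100 − 0.5196965200)/(2 − 1) = 0.4780033000
Shift from A(h/2): −0.0208466100.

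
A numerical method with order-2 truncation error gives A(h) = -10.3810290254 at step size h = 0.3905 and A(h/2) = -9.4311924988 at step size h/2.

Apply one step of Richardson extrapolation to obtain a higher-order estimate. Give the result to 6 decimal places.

-9.114580

With r = 2 the leading error scales as h^2, so the weight is 2^2 = 4.
2^2*A(h/2) = -37.7247699952; minus A(h) gives -27.3437409698.
(4*(-9.4311924988) − (-10.3810290254))/(4 − 1) = -9.1145803233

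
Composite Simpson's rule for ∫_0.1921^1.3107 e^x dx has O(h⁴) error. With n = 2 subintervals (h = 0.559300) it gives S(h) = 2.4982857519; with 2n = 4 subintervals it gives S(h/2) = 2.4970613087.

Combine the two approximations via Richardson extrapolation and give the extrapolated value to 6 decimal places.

2.496980

r = 4: numerator weight 16, denominator 15.
Numerator 16·A(h/2) − A(h) = 16·2.4970613087 − 2.4982857519 = 37.4546951873
Denominator 16 − 1 = 15.
Extrapolated: 37.4546951873 / 15 = 2.4969796792
Shift from A(h/2): −0.0000816295.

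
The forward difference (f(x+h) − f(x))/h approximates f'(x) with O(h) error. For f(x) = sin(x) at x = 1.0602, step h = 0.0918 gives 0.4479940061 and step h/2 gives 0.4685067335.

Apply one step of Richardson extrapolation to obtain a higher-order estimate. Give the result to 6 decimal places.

0.489019

Order 1 gives 2^r = 2 and 2^r − 1 = 1.
Top: 2(0.4685067335) − (0.4479940061) = 0.4890194609
Denominator 2 − 1 = 1.
So the Richardson estimate is 0.4890194609.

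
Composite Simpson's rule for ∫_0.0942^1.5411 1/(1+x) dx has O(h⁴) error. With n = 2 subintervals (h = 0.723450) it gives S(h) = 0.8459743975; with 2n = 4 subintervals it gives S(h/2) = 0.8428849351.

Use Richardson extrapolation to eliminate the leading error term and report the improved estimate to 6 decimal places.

0.842679

The method has order 4: 2^4 = 16.
Weighted: 13.4861589616 − 0.8459743975 = 12.6401845641
Extrapolated: 12.6401845641 / 15 = 0.8426789709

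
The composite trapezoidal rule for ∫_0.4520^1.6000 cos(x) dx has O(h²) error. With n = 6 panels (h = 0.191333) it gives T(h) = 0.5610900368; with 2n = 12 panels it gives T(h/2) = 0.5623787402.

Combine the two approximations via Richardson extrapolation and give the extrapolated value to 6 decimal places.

r = 2, so 2^r = 4.
4 × 0.5623787402 = 2.2495149608; subtract 0.5610900368 → 1.6884249240
1.6884249240 ÷ 3 = 0.5628083080
Shift from A(h/2): +0.0004295678.

0.562808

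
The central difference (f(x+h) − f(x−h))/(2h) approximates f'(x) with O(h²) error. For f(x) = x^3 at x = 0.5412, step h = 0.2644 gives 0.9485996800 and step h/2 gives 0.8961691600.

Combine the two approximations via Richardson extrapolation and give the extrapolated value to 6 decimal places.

0.878692

The method has order 2: 2^2 = 4.
2^2×A(h/2) = 3.5846766400; minus A(h) gives 2.6360769600.
R = 2.6360769600/3 = 0.8786923200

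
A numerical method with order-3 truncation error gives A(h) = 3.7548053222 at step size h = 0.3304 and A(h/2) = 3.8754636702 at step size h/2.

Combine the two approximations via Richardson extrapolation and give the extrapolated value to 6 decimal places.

3.892701

Order 3 gives 2^r = 8 and 2^r − 1 = 7.
A(h/2) − A(h) = 3.8754636702 − 3.7548053222 = 0.1206583480
Correction (A(h/2) − A(h))/(8 − 1) = 0.1206583480/7 = 0.0172369069
R = A(h/2) + (A(h/2) − A(h))/7 = 3.8754636702 + 0.0172369069 = 3.8927005771
Correction |R − A(h/2)| = 1.724e-02; gap |A(h/2) − A(h)| = 1.207e-01.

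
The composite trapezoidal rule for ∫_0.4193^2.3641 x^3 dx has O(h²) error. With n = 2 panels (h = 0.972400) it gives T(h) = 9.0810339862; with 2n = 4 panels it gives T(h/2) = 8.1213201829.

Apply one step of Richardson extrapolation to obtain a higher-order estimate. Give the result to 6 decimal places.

7.801416

r = 2, so 2^r = 4.
4*8.1213201829 − 9.0810339862 = 23.4042467454
23.4042467454 ÷ 3 = 7.8014155818
Shift from A(h/2): −0.3199046011.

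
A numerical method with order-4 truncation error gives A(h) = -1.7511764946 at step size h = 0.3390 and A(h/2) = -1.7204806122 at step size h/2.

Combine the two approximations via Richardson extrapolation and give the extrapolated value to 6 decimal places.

-1.718434

Leading term ∝ h^4; use weight 16 = 2^4.
16 × (-1.7204806122) − (-1.7511764946) = -25.7765133006
Denominator 16 − 1 = 15.
R = (-25.7765133006)/15 = -1.7184342200
Correction |R − A(h/2)| = 2.046e-03; gap |A(h/2) − A(h)| = 3.070e-02.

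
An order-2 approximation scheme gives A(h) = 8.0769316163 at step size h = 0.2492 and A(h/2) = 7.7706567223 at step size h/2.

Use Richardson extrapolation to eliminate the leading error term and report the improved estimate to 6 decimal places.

The method has order 2: 2^2 = 4.
Numerator 4 × A(h/2) − A(h) = 4 × 7.7706567223 − 8.0769316163 = 23.0056952729
R = 23.0056952729/3 = 7.6685650910
Gap between inputs: 3.063e-01; correction applied: −0.1020916313.

7.668565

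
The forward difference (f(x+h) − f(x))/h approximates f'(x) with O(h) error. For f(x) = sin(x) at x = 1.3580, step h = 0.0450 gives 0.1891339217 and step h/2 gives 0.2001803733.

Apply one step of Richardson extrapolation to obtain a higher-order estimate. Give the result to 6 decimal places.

0.211227

Leading term ∝ h^1; use weight 2 = 2^1.
Difference of the inputs: 0.2001803733 − 0.1891339217 = 0.0110464516
Correction (A(h/2) − A(h))/(2 − 1) = 0.0110464516/1 = 0.0110464516
R = 0.2001803733 + 0.0110464516 = 0.2112268249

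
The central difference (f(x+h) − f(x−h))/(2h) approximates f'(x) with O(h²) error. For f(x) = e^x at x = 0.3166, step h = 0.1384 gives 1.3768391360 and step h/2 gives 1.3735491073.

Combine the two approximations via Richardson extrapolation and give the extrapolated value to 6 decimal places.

1.372452

Method order is 2; weight 2^2 = 4.
2^2·A(h/2) = 5.4941964292; minus A(h) gives 4.1173572932.
Divide by 2^2 − 1 = 3.
(4·1.3735491073 − 1.3768391360)/(4 − 1) = 1.3724524311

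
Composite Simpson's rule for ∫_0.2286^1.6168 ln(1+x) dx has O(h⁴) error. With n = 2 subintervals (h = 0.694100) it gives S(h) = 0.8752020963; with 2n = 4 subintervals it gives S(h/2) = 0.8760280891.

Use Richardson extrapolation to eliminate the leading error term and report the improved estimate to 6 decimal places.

Leading term ∝ h^4; use weight 16 = 2^4.
Difference of the inputs: 0.8760280891 − 0.8752020963 = 0.0008259928
Correction (A(h/2) − A(h))/(16 − 1) = 0.0008259928/15 = 0.0000550662
R = A(h/2) + (A(h/2) − A(h))/15 = 0.8760280891 + 0.0000550662 = 0.8760831553

0.876083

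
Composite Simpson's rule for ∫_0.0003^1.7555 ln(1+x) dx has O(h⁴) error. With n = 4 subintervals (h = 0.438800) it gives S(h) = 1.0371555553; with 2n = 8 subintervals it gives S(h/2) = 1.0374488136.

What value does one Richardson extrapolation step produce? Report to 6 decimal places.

1.037468

Error is O(h^4); halving h shrinks it by 2^4 = 16.
Top: 16(1.0374488136) − (1.0371555553) = 15.5620254623
Denominator 16 − 1 = 15.
15.5620254623 ÷ 15 = 1.0374683642
Shift from A(h/2): +0.0000195506.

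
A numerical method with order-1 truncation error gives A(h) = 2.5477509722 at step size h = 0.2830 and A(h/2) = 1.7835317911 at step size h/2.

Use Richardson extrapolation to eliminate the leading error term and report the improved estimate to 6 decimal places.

Method order is 1; weight 2^1 = 2.
2×1.7835317911 = 3.5670635822; 3.5670635822 − 2.5477509722 = 1.0193126100
Divide by 2^1 − 1 = 1.
1.0193126100 ÷ 1 = 1.0193126100
Shift from A(h/2): −0.7642191811.

1.019313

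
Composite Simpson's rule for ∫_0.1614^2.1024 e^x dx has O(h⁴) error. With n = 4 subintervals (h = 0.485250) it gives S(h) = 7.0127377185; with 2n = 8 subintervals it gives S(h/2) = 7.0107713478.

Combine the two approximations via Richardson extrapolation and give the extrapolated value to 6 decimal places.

7.010640

The method has order 4: 2^4 = 16.
Weighted: 112.1723415648 − 7.0127377185 = 105.1596038463
Denominator 16 − 1 = 15.
105.1596038463 ÷ 15 = 7.0106402564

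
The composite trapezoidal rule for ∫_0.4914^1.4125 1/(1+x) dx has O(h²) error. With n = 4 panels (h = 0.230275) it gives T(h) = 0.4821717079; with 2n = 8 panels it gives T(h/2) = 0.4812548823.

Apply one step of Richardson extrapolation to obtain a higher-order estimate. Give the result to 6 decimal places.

r = 2, so 2^r = 4.
4·0.4812548823 − 0.4821717079 = 1.4428478213
(4·0.4812548823 − 0.4821717079)/(4 − 1) = 0.4809492738
Gap between inputs: 9.168e-04; correction applied: −0.0003056085.

0.480949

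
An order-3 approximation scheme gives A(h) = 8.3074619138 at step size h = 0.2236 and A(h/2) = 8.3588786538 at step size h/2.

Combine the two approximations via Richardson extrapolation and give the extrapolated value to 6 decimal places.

The method has order 3: 2^3 = 8.
Weighted: 66.8710292304 − 8.3074619138 = 58.5635673166
Denominator 8 − 1 = 7.
Result: 8.3662239024
Correction |R − A(h/2)| = 7.345e-03; gap |A(h/2) − A(h)| = 5.142e-02.

8.366224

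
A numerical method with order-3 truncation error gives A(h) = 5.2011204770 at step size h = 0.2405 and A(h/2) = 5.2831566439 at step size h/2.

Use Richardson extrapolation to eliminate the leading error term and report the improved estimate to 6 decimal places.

Order 3 gives 2^r = 8 and 2^r − 1 = 7.
8*5.2831566439 = 42.2652531512; 42.2652531512 − 5.2011204770 = 37.0641326742
37.0641326742 ÷ 7 = 5.2948760963
Shift from A(h/2): +0.0117194524.

5.294876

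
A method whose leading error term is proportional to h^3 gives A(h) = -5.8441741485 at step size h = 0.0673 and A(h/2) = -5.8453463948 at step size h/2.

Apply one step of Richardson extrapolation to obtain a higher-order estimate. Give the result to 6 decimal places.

-5.845514

The method has order 3: 2^3 = 8.
Difference of the inputs: -5.8453463948 − (-5.8441741485) = -0.0011722463
Correction (A(h/2) − A(h))/(8 − 1) = (-0.0011722463)/7 = -0.0001674638
R = A(h/2) + (A(h/2) − A(h))/7 = -5.8453463948 − 0.0001674638 = -5.8455138586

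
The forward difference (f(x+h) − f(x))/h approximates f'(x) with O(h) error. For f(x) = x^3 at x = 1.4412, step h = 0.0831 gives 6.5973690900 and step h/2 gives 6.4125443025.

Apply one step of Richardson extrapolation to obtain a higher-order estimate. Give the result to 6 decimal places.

6.227720

The method has order 1: 2^1 = 2.
Weighted: 12.8250886050 − 6.5973690900 = 6.2277195150
Divide by 2^1 − 1 = 1.
So the Richardson estimate is 6.2277195150.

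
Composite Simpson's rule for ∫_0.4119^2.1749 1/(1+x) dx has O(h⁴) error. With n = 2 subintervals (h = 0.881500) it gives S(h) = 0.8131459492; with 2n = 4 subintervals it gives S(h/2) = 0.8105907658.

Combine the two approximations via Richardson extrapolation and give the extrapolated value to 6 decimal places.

Error is O(h^4); halving h shrinks it by 2^4 = 16.
16*0.8105907658 − 0.8131459492 = 12.1563063036
12.1563063036 ÷ 15 = 0.8104204202
Shift from A(h/2): −0.0001703456.

0.810420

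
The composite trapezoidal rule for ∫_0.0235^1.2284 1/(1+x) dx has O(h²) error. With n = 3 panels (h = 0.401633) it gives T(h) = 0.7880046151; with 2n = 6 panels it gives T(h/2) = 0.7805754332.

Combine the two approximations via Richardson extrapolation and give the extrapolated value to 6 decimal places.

Error is O(h^2); halving h shrinks it by 2^2 = 4.
A(h/2) − A(h) = 0.7805754332 − 0.7880046151 = -0.0074291819
Divide by 2^2 − 1 = 3: (-0.0074291819)/3 = -0.0024763940
R = A(h/2) + (A(h/2) − A(h))/3 = 0.7805754332 − 0.0024763940 = 0.7780990392
Shift from A(h/2): −0.0024763940.

0.778099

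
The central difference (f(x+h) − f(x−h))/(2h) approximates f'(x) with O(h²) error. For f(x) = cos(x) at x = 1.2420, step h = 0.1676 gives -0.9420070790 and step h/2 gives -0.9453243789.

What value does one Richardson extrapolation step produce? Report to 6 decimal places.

-0.946430

With r = 2 the leading error scales as h^2, so the weight is 2^2 = 4.
4×(-0.9453243789) = -3.7812975156; (-3.7812975156) − (-0.9420070790) = -2.8392904366
Divide by 2^2 − 1 = 3.
R = (-2.8392904366)/3 = -0.9464301455
Correction |R − A(h/2)| = 1.106e-03; gap |A(h/2) − A(h)| = 3.317e-03.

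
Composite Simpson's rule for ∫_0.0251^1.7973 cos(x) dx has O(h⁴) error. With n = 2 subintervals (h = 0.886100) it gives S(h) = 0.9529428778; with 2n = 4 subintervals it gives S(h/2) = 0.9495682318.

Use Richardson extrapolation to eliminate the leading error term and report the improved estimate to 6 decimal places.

0.949343

Order 4 gives 2^r = 16 and 2^r − 1 = 15.
2^4×A(h/2) = 15.1930917088; minus A(h) gives 14.2401488310.
Denominator 16 − 1 = 15.
14.2401488310 ÷ 15 = 0.9493432554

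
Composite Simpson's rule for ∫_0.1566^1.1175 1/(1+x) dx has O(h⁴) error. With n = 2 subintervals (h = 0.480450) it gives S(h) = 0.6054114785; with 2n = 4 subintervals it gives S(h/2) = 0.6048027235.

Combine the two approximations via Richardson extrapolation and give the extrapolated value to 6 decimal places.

0.604762

The method has order 4: 2^4 = 16.
16 × 0.6048027235 = 9.6768435760; subtract 0.6054114785 → 9.0714320975
Extrapolated: 9.0714320975 / 15 = 0.6047621398
Correction |R − A(h/2)| = 4.058e-05; gap |A(h/2) − A(h)| = 6.088e-04.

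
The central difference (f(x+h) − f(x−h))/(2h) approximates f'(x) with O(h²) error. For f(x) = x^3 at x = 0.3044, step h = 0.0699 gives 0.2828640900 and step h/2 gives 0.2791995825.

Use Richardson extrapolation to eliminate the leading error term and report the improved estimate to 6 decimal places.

Error is O(h^2); halving h shrinks it by 2^2 = 4.
4 × 0.2791995825 − 0.2828640900 = 0.8339342400
Divide by 2^2 − 1 = 3.
So the Richardson estimate is 0.2779780800.
Shift from A(h/2): −0.0012215025.

0.277978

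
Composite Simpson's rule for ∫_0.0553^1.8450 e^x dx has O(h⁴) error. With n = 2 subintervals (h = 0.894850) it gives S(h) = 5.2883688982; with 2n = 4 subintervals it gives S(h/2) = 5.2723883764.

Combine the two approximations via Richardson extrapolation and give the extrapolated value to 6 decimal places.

Leading term ∝ h^4; use weight 16 = 2^4.
Difference of the inputs: 5.2723883764 − 5.2883688982 = -0.0159805218
Correction (A(h/2) − A(h))/(16 − 1) = (-0.0159805218)/15 = -0.0010653681
R = 5.2723883764 − 0.0010653681 = 5.2713230083

5.271323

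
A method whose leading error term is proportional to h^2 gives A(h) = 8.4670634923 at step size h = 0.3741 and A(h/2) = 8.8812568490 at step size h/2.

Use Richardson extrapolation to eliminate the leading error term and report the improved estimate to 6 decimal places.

9.019321

With r = 2 the leading error scales as h^2, so the weight is 2^2 = 4.
A(h/2) − A(h) = 8.8812568490 − 8.4670634923 = 0.4141933567
Divide by 2^2 − 1 = 3: 0.4141933567/3 = 0.1380644522
R = A(h/2) + (A(h/2) − A(h))/3 = 8.8812568490 + 0.1380644522 = 9.0193213012
Gap between inputs: 4.142e-01; correction applied: +0.1380644522.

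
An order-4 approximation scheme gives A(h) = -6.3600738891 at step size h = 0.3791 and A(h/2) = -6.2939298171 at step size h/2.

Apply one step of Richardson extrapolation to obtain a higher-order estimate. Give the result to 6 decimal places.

r = 4: numerator weight 16, denominator 15.
Difference of the inputs: -6.2939298171 − (-6.3600738891) = 0.0661440720
Divide by 2^4 − 1 = 15: 0.0661440720/15 = 0.0044096048
R = A(h/2) + (A(h/2) − A(h))/15 = -6.2939298171 + 0.0044096048 = -6.2895202123
Shift from A(h/2): +0.0044096048.

-6.289520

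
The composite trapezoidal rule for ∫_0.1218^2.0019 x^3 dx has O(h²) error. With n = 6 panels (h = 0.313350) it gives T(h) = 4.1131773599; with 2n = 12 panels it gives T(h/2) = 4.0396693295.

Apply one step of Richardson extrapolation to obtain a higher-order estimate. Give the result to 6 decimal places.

Leading term ∝ h^2; use weight 4 = 2^2.
4*4.0396693295 = 16.1586773180; subtract 4.1131773599 → 12.0454999581
Divide by 2^2 − 1 = 3.
Extrapolated: 12.0454999581 / 3 = 4.0151666527

4.015167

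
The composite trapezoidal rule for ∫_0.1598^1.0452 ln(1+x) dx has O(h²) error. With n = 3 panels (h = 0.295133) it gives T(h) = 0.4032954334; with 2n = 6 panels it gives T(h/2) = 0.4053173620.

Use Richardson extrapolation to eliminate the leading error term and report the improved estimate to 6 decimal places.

0.405991

r = 2, so 2^r = 4.
Top: 4(0.4053173620) − (0.4032954334) = 1.2179740146
Divide by 2^2 − 1 = 3.
(4 × 0.4053173620 − 0.4032954334)/(4 − 1) = 0.4059913382
Shift from A(h/2): +0.0006739762.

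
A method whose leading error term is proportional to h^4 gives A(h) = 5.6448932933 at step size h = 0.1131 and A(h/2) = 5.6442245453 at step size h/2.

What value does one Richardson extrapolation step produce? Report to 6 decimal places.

5.644180

Leading term ∝ h^4; use weight 16 = 2^4.
Numerator 16·A(h/2) − A(h) = 16·5.6442245453 − 5.6448932933 = 84.6626994315
Divide by 2^4 − 1 = 15.
Result: 5.6441799621
Shift from A(h/2): −0.0000445832.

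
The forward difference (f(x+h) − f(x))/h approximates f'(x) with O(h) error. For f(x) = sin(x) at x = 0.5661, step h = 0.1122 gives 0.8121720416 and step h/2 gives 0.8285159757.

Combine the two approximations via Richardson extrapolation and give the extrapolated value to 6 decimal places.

0.844860

The method has order 1: 2^1 = 2.
2·0.8285159757 = 1.6570319514; 1.6570319514 − 0.8121720416 = 0.8448599098
Denominator 2 − 1 = 1.
(2·0.8285159757 − 0.8121720416)/(2 − 1) = 0.8448599098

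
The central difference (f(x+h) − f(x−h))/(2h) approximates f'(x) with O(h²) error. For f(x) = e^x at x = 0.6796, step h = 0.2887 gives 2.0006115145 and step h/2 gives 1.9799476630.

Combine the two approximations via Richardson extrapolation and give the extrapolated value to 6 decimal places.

Method order is 2; weight 2^2 = 4.
2^2*A(h/2) = 7.9197906520; minus A(h) gives 5.9191791375.
Denominator 4 − 1 = 3.
R = 5.9191791375/3 = 1.9730597125
Correction |R − A(h/2)| = 6.888e-03; gap |A(h/2) − A(h)| = 2.066e-02.

1.973060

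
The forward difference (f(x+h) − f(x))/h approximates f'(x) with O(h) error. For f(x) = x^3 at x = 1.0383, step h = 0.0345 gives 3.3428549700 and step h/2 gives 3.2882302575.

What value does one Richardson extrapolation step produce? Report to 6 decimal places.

3.233606

With r = 1 the leading error scales as h^1, so the weight is 2^1 = 2.
2^1×A(h/2) = 6.5764605150; minus A(h) gives 3.2336055450.
Denominator 2 − 1 = 1.
So the Richardson estimate is 3.2336055450.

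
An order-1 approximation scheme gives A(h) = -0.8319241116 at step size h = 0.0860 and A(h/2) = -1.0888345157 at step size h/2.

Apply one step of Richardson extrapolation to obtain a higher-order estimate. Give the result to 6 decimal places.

The method has order 1: 2^1 = 2.
Difference of the inputs: -1.0888345157 − (-0.8319241116) = -0.2569104041
Divide by 2^1 − 1 = 1: (-0.2569104041)/1 = -0.2569104041
R = A(h/2) + (A(h/2) − A(h))/1 = -1.0888345157 − 0.2569104041 = -1.3457449198
Correction |R − A(h/2)| = 2.569e-01; gap |A(h/2) − A(h)| = 2.569e-01.

-1.345745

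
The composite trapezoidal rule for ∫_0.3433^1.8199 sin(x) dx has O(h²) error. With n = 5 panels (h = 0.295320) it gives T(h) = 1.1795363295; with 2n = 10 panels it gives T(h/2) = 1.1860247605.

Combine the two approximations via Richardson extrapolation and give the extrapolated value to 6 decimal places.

r = 2: numerator weight 4, denominator 3.
4·1.1860247605 − 1.1795363295 = 3.5645627125
Divide by 2^2 − 1 = 3.
Extrapolated: 3.5645627125 / 3 = 1.1881875708

1.188188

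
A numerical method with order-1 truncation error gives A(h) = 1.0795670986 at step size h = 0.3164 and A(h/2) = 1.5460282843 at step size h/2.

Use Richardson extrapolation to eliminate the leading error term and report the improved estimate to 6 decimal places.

2.012489

r = 1, so 2^r = 2.
2 × 1.5460282843 = 3.0920565686; 3.0920565686 − 1.0795670986 = 2.0124894700
Divide by 2^1 − 1 = 1.
Extrapolated: 2.0124894700 / 1 = 2.0124894700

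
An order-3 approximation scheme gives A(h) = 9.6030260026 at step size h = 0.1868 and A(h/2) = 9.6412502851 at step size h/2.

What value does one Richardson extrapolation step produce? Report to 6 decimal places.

With r = 3 the leading error scales as h^3, so the weight is 2^3 = 8.
8·9.6412502851 − 9.6030260026 = 67.5269762782
Denominator 8 − 1 = 7.
Result: 9.6467108969
Gap between inputs: 3.822e-02; correction applied: +0.0054606118.

9.646711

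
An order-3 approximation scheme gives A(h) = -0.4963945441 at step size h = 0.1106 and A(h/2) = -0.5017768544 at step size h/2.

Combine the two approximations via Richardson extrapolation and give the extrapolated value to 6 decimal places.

With r = 3 the leading error scales as h^3, so the weight is 2^3 = 8.
Difference of the inputs: -0.5017768544 − (-0.4963945441) = -0.0053823103
Divide by 2^3 − 1 = 7: (-0.0053823103)/7 = -0.0007689015
R = A(h/2) + (A(h/2) − A(h))/7 = -0.5017768544 − 0.0007689015 = -0.5025457559

-0.502546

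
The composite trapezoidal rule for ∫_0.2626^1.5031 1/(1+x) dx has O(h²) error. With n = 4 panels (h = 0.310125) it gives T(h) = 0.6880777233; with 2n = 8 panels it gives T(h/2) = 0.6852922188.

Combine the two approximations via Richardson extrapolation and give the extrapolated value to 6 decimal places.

0.684364

With r = 2 the leading error scales as h^2, so the weight is 2^2 = 4.
Numerator 4×A(h/2) − A(h) = 4×0.6852922188 − 0.6880777233 = 2.0530911519
Divide by 2^2 − 1 = 3.
So the Richardson estimate is 0.6843637173.
Correction |R − A(h/2)| = 9.285e-04; gap |A(h/2) − A(h)| = 2.786e-03.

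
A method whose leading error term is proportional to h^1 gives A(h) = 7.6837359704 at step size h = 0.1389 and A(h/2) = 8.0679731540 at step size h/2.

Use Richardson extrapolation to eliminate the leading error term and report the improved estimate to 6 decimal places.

Error is O(h^1); halving h shrinks it by 2^1 = 2.
Difference of the inputs: 8.0679731540 − 7.6837359704 = 0.3842371836
Correction (A(h/2) − A(h))/(2 − 1) = 0.3842371836/1 = 0.3842371836
R = 8.0679731540 + 0.3842371836 = 8.4522103376
Correction |R − A(h/2)| = 3.842e-01; gap |A(h/2) − A(h)| = 3.842e-01.

8.452210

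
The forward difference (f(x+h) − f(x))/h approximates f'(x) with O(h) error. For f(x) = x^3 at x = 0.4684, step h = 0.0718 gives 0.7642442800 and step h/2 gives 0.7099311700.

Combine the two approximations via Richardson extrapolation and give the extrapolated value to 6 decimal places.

0.655618

Method order is 1; weight 2^1 = 2.
Weighted: 1.4198623400 − 0.7642442800 = 0.6556180600
Divide by 2^1 − 1 = 1.
R = 0.6556180600/1 = 0.6556180600
Gap between inputs: 5.431e-02; correction applied: −0.0543131100.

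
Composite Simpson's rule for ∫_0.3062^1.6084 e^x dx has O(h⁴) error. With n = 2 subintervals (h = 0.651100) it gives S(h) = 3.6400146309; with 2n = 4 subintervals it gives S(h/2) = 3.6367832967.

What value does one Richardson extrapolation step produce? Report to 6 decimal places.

3.636568

Error is O(h^4); halving h shrinks it by 2^4 = 16.
Top: 16(3.6367832967) − (3.6400146309) = 54.5485181163
(16 × 3.6367832967 − 3.6400146309)/(16 − 1) = 3.6365678744
Correction |R − A(h/2)| = 2.154e-04; gap |A(h/2) − A(h)| = 3.231e-03.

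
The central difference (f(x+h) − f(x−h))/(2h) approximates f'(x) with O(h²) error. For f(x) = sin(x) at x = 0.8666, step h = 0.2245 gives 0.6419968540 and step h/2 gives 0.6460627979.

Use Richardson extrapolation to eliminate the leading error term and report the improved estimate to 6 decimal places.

0.647418

Method order is 2; weight 2^2 = 4.
Top: 4(0.6460627979) − (0.6419968540) = 1.9422543376
R = 1.9422543376/3 = 0.6474181125
Gap between inputs: 4.066e-03; correction applied: +0.0013553146.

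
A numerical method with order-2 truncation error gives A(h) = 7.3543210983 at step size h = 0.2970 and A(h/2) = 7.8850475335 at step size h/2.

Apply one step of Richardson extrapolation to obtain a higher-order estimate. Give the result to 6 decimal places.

With r = 2 the leading error scales as h^2, so the weight is 2^2 = 4.
Difference of the inputs: 7.8850475335 − 7.3543210983 = 0.5307264352
Correction (A(h/2) − A(h))/(4 − 1) = 0.5307264352/3 = 0.1769088117
R = 7.8850475335 + 0.1769088117 = 8.0619563452
Gap between inputs: 5.307e-01; correction applied: +0.1769088117.

8.061956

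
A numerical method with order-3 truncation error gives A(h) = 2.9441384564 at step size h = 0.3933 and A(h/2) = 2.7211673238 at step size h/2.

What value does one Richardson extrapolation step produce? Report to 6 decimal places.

2.689314

r = 3, so 2^r = 8.
8·2.7211673238 = 21.7693385904; subtract 2.9441384564 → 18.8252001340
Denominator 8 − 1 = 7.
R = 18.8252001340/7 = 2.6893143049
Gap between inputs: 2.230e-01; correction applied: −0.0318530189.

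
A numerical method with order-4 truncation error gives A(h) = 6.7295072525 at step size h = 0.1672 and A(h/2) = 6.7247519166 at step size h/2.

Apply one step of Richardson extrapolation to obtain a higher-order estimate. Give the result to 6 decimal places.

Order 4 gives 2^r = 16 and 2^r − 1 = 15.
2^4·A(h/2) = 107.5960306656; minus A(h) gives 100.8665234131.
Divide by 2^4 − 1 = 15.
(16·6.7247519166 − 6.7295072525)/(16 − 1) = 6.7244348942

6.724435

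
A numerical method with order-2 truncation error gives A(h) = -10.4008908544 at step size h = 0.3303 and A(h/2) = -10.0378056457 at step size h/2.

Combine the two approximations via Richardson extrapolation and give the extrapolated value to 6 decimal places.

-9.916777

Leading term ∝ h^2; use weight 4 = 2^2.
Weighted: (-40.1512225828) − (-10.4008908544) = -29.7503317284
R = (-29.7503317284)/3 = -9.9167772428
Shift from A(h/2): +0.1210284029.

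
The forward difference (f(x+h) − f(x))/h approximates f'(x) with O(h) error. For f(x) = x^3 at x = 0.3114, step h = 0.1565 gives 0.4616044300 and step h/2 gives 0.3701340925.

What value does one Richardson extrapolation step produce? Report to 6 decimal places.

0.278664

r = 1: numerator weight 2, denominator 1.
A(h/2) − A(h) = 0.3701340925 − 0.4616044300 = -0.0914703375
Divide by 2^1 − 1 = 1: (-0.0914703375)/1 = -0.0914703375
R = 0.3701340925 − 0.0914703375 = 0.2786637550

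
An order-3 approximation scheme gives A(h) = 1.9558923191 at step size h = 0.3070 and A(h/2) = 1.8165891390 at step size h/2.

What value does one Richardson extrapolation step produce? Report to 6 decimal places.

1.796689

Error is O(h^3); halving h shrinks it by 2^3 = 8.
Top: 8(1.8165891390) − (1.9558923191) = 12.5768207929
Extrapolated: 12.5768207929 / 7 = 1.7966886847
Correction |R − A(h/2)| = 1.990e-02; gap |A(h/2) − A(h)| = 1.393e-01.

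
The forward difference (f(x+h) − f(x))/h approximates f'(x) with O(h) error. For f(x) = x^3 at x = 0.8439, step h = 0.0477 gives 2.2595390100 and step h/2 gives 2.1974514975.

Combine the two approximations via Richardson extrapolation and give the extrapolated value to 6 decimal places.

2.135364

Method order is 1; weight 2^1 = 2.
2^1 × A(h/2) = 4.3949029950; minus A(h) gives 2.1353639850.
2.1353639850 ÷ 1 = 2.1353639850
Correction |R − A(h/2)| = 6.209e-02; gap |A(h/2) − A(h)| = 6.209e-02.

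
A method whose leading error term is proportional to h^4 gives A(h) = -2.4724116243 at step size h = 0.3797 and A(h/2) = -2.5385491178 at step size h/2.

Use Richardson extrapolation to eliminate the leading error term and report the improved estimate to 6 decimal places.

-2.542958

Order 4 gives 2^r = 16 and 2^r − 1 = 15.
Numerator 16·A(h/2) − A(h) = 16·(-2.5385491178) − (-2.4724116243) = -38.1443742605
Divide by 2^4 − 1 = 15.
So the Richardson estimate is -2.5429582840.
Shift from A(h/2): −0.0044091662.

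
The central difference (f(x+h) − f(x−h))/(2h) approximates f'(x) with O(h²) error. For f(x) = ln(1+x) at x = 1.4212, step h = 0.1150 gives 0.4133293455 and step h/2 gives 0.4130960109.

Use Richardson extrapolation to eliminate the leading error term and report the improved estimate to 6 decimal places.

With r = 2 the leading error scales as h^2, so the weight is 2^2 = 4.
Top: 4(0.4130960109) − (0.4133293455) = 1.2390546981
Extrapolated: 1.2390546981 / 3 = 0.4130182327

0.413018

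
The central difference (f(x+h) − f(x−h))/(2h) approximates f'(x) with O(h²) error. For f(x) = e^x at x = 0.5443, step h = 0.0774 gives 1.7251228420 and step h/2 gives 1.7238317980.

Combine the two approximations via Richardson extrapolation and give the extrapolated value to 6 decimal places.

1.723401

r = 2: numerator weight 4, denominator 3.
Numerator 4*A(h/2) − A(h) = 4*1.7238317980 − 1.7251228420 = 5.1702043500
Denominator 4 − 1 = 3.
Extrapolated: 5.1702043500 / 3 = 1.7234014500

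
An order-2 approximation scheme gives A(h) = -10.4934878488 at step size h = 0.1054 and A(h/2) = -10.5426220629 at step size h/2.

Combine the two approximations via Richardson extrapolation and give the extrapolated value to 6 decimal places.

r = 2: numerator weight 4, denominator 3.
4×(-10.5426220629) = -42.1704882516; subtract (-10.4934878488) → -31.6770004028
Denominator 4 − 1 = 3.
Result: -10.5590001343
Correction |R − A(h/2)| = 1.638e-02; gap |A(h/2) − A(h)| = 4.913e-02.

-10.559000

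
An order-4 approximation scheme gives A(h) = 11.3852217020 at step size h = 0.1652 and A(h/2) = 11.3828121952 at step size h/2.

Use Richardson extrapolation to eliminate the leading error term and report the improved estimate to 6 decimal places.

11.382652

Order 4 gives 2^r = 16 and 2^r − 1 = 15.
16 × 11.3828121952 = 182.1249951232; 182.1249951232 − 11.3852217020 = 170.7397734212
Denominator 16 − 1 = 15.
Extrapolated: 170.7397734212 / 15 = 11.3826515614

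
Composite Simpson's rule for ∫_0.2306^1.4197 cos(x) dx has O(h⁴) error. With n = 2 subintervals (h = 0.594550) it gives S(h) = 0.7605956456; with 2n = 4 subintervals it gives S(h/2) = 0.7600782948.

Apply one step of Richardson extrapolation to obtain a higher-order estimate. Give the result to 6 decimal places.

Leading term ∝ h^4; use weight 16 = 2^4.
Top: 16(0.7600782948) − (0.7605956456) = 11.4006570712
Denominator 16 − 1 = 15.
So the Richardson estimate is 0.7600438047.
Gap between inputs: 5.174e-04; correction applied: −0.0000344901.

0.760044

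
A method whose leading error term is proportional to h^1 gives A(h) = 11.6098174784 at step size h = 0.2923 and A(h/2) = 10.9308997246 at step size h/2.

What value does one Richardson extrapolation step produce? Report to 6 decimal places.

10.251982

Leading term ∝ h^1; use weight 2 = 2^1.
Numerator 2×A(h/2) − A(h) = 2×10.9308997246 − 11.6098174784 = 10.2519819708
Divide by 2^1 − 1 = 1.
Extrapolated: 10.2519819708 / 1 = 10.2519819708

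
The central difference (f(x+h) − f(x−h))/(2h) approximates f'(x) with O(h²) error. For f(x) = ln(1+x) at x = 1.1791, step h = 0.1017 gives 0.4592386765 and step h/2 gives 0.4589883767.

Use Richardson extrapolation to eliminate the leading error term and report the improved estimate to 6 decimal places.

r = 2, so 2^r = 4.
2^2 × A(h/2) = 1.8359535068; minus A(h) gives 1.3767148303.
Divide by 2^2 − 1 = 3.
R = 1.3767148303/3 = 0.4589049434

0.458905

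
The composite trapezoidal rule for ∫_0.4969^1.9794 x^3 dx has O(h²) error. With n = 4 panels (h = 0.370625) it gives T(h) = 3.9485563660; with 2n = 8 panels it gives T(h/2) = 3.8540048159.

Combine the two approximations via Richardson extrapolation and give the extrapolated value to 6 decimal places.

3.822488

Method order is 2; weight 2^2 = 4.
Numerator 4*A(h/2) − A(h) = 4*3.8540048159 − 3.9485563660 = 11.4674628976
11.4674628976 ÷ 3 = 3.8224876325
Gap between inputs: 9.455e-02; correction applied: −0.0315171834.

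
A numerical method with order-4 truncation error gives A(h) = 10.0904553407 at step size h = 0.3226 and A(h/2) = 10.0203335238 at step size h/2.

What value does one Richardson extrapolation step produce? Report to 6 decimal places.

10.015659

With r = 4 the leading error scales as h^4, so the weight is 2^4 = 16.
Top: 16(10.0203335238) − (10.0904553407) = 150.2348810401
Extrapolated: 150.2348810401 / 15 = 10.0156587360
Gap between inputs: 7.012e-02; correction applied: −0.0046747878.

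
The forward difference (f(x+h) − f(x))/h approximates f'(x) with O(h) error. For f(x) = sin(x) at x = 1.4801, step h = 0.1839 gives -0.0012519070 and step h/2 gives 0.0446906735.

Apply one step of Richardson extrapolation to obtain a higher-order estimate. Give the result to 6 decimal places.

The method has order 1: 2^1 = 2.
2*0.0446906735 = 0.0893813470; subtract (-0.0012519070) → 0.0906332540
Denominator 2 − 1 = 1.
So the Richardson estimate is 0.0906332540.

0.090633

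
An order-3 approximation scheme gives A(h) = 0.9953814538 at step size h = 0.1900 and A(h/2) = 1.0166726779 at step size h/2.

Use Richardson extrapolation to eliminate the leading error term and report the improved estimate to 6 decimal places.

1.019714

Order 3 gives 2^r = 8 and 2^r − 1 = 7.
Numerator 8·A(h/2) − A(h) = 8·1.0166726779 − 0.9953814538 = 7.1379999694
Extrapolated: 7.1379999694 / 7 = 1.0197142813
Gap between inputs: 2.129e-02; correction applied: +0.0030416034.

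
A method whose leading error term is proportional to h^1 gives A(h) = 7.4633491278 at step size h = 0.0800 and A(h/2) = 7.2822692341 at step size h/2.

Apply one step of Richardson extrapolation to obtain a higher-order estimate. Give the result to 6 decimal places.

7.101189

Order 1 gives 2^r = 2 and 2^r − 1 = 1.
2×7.2822692341 = 14.5645384682; 14.5645384682 − 7.4633491278 = 7.1011893404
Divide by 2^1 − 1 = 1.
So the Richardson estimate is 7.1011893404.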